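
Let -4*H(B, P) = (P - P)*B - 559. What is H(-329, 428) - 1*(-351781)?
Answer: 1407683/4 ≈ 3.5192e+5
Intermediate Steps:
H(B, P) = 559/4 (H(B, P) = -((P - P)*B - 559)/4 = -(0*B - 559)/4 = -(0 - 559)/4 = -¼*(-559) = 559/4)
H(-329, 428) - 1*(-351781) = 559/4 - 1*(-351781) = 559/4 + 351781 = 1407683/4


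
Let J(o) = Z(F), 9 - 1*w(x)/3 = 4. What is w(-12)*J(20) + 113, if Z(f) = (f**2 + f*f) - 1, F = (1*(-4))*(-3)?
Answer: 4418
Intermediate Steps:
w(x) = 15 (w(x) = 27 - 3*4 = 27 - 12 = 15)
F = 12 (F = -4*(-3) = 12)
Z(f) = -1 + 2*f**2 (Z(f) = (f**2 + f**2) - 1 = 2*f**2 - 1 = -1 + 2*f**2)
J(o) = 287 (J(o) = -1 + 2*12**2 = -1 + 2*144 = -1 + 288 = 287)
w(-12)*J(20) + 113 = 15*287 + 113 = 4305 + 113 = 4418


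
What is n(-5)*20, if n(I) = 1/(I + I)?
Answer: -2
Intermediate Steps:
n(I) = 1/(2*I)
n(-5)*20 = ((1/2)/(-5))*20 = ((1/2)*(-1/5))*20 = -1/10*20 = -2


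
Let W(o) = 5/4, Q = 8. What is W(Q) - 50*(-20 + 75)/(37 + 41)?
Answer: -5305/156 ≈ -34.006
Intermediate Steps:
W(o) = 5/4 (W(o) = (¼)*5 = 5/4)
W(Q) - 50*(-20 + 75)/(37 + 41) = 5/4 - 50*(-20 + 75)/(37 + 41) = 5/4 - 2750/78 = 5/4 - 50*55/78 = 5/4 - 1375/39 = -5305/156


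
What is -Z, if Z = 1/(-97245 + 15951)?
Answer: 1/81294 ≈ 1.2301e-5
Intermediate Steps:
Z = -1/81294 (Z = 1/(-81294) = -1/81294 ≈ -1.2301e-5)
-Z = -1*(-1/81294) = 1/81294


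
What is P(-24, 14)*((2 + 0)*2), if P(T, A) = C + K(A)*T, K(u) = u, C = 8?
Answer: -1312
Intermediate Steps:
P(T, A) = 8 + A*T
P(-24, 14)*((2 + 0)*2) = (8 + 14*(-24))*((2 + 0)*2) = (8 - 336)*(2*2) = -328*4 = -1312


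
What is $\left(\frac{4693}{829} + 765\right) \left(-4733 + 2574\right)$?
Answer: $- \frac{1379337602}{829} \approx -1.6639 \cdot 10^{6}$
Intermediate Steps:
$\left(\frac{4693}{829} + 765\right) \left(-4733 + 2574\right) = \left(4693 \cdot \frac{1}{829} + 765\right) \left(-2159\right) = \left(\frac{4693}{829} + 765\right) \left(-2159\right) = \frac{638878}{829} \left(-2159\right) = - \frac{1379337602}{829}$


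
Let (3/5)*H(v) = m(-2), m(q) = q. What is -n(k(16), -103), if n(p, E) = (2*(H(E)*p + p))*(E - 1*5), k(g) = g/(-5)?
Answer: 8064/5 ≈ 1612.8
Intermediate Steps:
H(v) = -10/3 (H(v) = (5/3)*(-2) = -10/3)
k(g) = -g/5 (k(g) = g*(-1/5) = -g/5)
n(p, E) = -14*p*(-5 + E)/3 (n(p, E) = (2*(-10*p/3 + p))*(E - 1*5) = (2*(-7*p/3))*(E - 5) = (-14*p/3)*(-5 + E) = -14*p*(-5 + E)/3)
-n(k(16), -103) = -14*(-1/5*16)*(5 - 1*(-103))/3 = -14*(-16)*(5 + 103)/(3*5) = -14*(-16)*108/(3*5) = -1*(-8064/5) = 8064/5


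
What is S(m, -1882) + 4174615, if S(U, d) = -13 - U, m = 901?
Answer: 4173701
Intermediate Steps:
S(m, -1882) + 4174615 = (-13 - 1*901) + 4174615 = (-13 - 901) + 4174615 = -914 + 4174615 = 4173701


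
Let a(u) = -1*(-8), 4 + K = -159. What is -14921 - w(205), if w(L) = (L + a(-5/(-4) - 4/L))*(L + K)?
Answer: -23867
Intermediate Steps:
K = -163 (K = -4 - 159 = -163)
a(u) = 8
w(L) = (-163 + L)*(8 + L) (w(L) = (L + 8)*(L - 163) = (8 + L)*(-163 + L) = (-163 + L)*(8 + L))
-14921 - w(205) = -14921 - (-1304 + 205² - 155*205) = -14921 - (-1304 + 42025 - 31775) = -14921 - 1*8946 = -14921 - 8946 = -23867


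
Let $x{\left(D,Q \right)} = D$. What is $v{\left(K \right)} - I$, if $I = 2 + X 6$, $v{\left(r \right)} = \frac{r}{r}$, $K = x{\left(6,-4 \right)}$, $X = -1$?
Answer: $5$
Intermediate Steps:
$K = 6$
$v{\left(r \right)} = 1$
$I = -4$ ($I = 2 - 6 = -4$)
$v{\left(K \right)} - I = 1 - -4 = 1 + 4 = 5$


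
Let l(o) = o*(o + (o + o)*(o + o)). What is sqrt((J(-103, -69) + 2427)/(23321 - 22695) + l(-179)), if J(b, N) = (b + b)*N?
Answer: I*sqrt(8977600307674)/626 ≈ 4786.4*I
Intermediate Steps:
J(b, N) = 2*N*b (J(b, N) = (2*b)*N = 2*N*b)
l(o) = o*(o + 4*o**2) (l(o) = o*(o + (2*o)*(2*o)) = o*(o + 4*o**2))
sqrt((J(-103, -69) + 2427)/(23321 - 22695) + l(-179)) = sqrt((2*(-69)*(-103) + 2427)/(23321 - 22695) + (-179)**2*(1 + 4*(-179))) = sqrt((14214 + 2427)/626 + 32041*(1 - 716)) = sqrt(16641*(1/626) + 32041*(-715)) = sqrt(16641/626 - 22909315) = sqrt(-14341214549/626) = I*sqrt(8977600307674)/626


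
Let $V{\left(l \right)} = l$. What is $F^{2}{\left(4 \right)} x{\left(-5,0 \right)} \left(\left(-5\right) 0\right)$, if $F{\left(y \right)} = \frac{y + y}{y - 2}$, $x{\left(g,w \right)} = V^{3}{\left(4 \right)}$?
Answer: $0$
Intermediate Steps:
$x{\left(g,w \right)} = 64$ ($x{\left(g,w \right)} = 4^{3} = 64$)
$F{\left(y \right)} = \frac{2 y}{-2 + y}$
$F^{2}{\left(4 \right)} x{\left(-5,0 \right)} \left(\left(-5\right) 0\right) = \left(2 \cdot 4 \frac{1}{-2 + 4}\right)^{2} \cdot 64 \left(\left(-5\right) 0\right) = \left(2 \cdot 4 \cdot \frac{1}{2}\right)^{2} \cdot 64 \cdot 0 = 4^{2} \cdot 64 \cdot 0 = 16 \cdot 64 \cdot 0 = 1024 \cdot 0 = 0$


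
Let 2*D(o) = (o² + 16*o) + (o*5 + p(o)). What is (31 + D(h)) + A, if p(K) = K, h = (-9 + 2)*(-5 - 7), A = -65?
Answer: 4418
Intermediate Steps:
h = 84 (h = -7*(-12) = 84)
D(o) = o²/2 + 11*o (D(o) = ((o² + 16*o) + (o*5 + o))/2 = ((o² + 16*o) + (5*o + o))/2 = ((o² + 16*o) + 6*o)/2 = (o² + 22*o)/2 = o²/2 + 11*o)
(31 + D(h)) + A = (31 + (½)*84*(22 + 84)) - 65 = (31 + (½)*84*106) - 65 = (31 + 4452) - 65 = 4483 - 65 = 4418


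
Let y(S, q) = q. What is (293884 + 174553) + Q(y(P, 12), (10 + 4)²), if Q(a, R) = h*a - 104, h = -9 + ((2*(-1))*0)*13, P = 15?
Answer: 468225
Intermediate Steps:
h = -9 (h = -9 - 2*0*13 = -9 + 0*13 = -9 + 0 = -9)
Q(a, R) = -104 - 9*a (Q(a, R) = -9*a - 104 = -104 - 9*a)
(293884 + 174553) + Q(y(P, 12), (10 + 4)²) = (293884 + 174553) + (-104 - 9*12) = 468437 + (-104 - 108) = 468437 - 212 = 468225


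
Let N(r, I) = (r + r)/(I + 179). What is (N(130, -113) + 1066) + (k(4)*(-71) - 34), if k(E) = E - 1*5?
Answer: 36529/33 ≈ 1106.9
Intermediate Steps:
k(E) = -5 + E (k(E) = E - 5 = -5 + E)
N(r, I) = 2*r/(179 + I) (N(r, I) = (2*r)/(179 + I) = 2*r/(179 + I))
(N(130, -113) + 1066) + (k(4)*(-71) - 34) = (2*130/(179 - 113) + 1066) + ((-5 + 4)*(-71) - 34) = (2*130/66 + 1066) + (-1*(-71) - 34) = (2*130*(1/66) + 1066) + (71 - 34) = (130/33 + 1066) + 37 = 35308/33 + 37 = 36529/33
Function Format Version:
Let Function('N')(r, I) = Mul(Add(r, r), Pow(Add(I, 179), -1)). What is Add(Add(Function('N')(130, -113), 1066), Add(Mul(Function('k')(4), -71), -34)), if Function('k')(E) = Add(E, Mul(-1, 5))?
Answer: Rational(36529, 33) ≈ 1106.9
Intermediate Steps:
Function('k')(E) = Add(-5, E) (Function('k')(E) = Add(E, -5) = Add(-5, E))
Function('N')(r, I) = Mul(2, r, Pow(Add(179, I), -1)) (Function('N')(r, I) = Mul(Mul(2, r), Pow(Add(179, I), -1)) = Mul(2, r, Pow(Add(179, I), -1)))
Add(Add(Function('N')(130, -113), 1066), Add(Mul(Function('k')(4), -71), -34)) = Add(Add(Mul(2, 130, Pow(Add(179, -113), -1)), 1066), Add(Mul(Add(-5, 4), -71), -34)) = Add(Add(Mul(2, 130, Pow(66, -1)), 1066), Add(Mul(-1, -71), -34)) = Add(Add(Mul(2, 130, Rational(1, 66)), 1066), Add(71, -34)) = Add(Add(Rational(130, 33), 1066), 37) = Add(Rational(35308, 33), 37) = Rational(36529, 33)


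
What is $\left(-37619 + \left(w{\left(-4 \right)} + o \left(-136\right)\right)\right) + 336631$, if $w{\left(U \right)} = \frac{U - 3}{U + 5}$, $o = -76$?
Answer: $309341$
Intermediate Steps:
$w{\left(U \right)} = \frac{-3 + U}{5 + U}$
$\left(-37619 + \left(w{\left(-4 \right)} + o \left(-136\right)\right)\right) + 336631 = \left(-37619 + \left(\frac{-3 - 4}{5 - 4} - -10336\right)\right) + 336631 = \left(-37619 + \left(1^{-1} \left(-7\right) + 10336\right)\right) + 336631 = \left(-37619 + \left(1 \left(-7\right) + 10336\right)\right) + 336631 = \left(-37619 + \left(-7 + 10336\right)\right) + 336631 = \left(-37619 + 10329\right) + 336631 = -27290 + 336631 = 309341$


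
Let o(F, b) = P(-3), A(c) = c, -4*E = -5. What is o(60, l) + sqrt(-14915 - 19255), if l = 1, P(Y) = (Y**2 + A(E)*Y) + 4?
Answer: 37/4 + I*sqrt(34170) ≈ 9.25 + 184.85*I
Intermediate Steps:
E = 5/4 (E = -1/4*(-5) = 5/4 ≈ 1.2500)
P(Y) = 4 + Y**2 + 5*Y/4 (P(Y) = (Y**2 + 5*Y/4) + 4 = 4 + Y**2 + 5*Y/4)
o(F, b) = 37/4 (o(F, b) = 4 + (-3)**2 + (5/4)*(-3) = 4 + 9 - 15/4 = 37/4)
o(60, l) + sqrt(-14915 - 19255) = 37/4 + sqrt(-14915 - 19255) = 37/4 + sqrt(-34170) = 37/4 + I*sqrt(34170)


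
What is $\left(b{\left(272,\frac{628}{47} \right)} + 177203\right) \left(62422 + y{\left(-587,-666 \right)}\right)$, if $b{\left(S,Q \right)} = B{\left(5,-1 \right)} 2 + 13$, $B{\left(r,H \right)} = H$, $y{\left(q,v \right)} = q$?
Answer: $10958027690$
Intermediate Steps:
$b{\left(S,Q \right)} = 11$ ($b{\left(S,Q \right)} = \left(-1\right) 2 + 13 = -2 + 13 = 11$)
$\left(b{\left(272,\frac{628}{47} \right)} + 177203\right) \left(62422 + y{\left(-587,-666 \right)}\right) = \left(11 + 177203\right) \left(62422 - 587\right) = 177214 \cdot 61835 = 10958027690$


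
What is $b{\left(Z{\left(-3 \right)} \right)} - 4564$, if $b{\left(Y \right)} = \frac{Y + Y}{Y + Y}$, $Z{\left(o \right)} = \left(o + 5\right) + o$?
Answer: $-4563$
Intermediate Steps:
$Z{\left(o \right)} = 5 + 2 o$ ($Z{\left(o \right)} = \left(5 + o\right) + o = 5 + 2 o$)
$b{\left(Y \right)} = 1$ ($b{\left(Y \right)} = \frac{2 Y}{2 Y} = 2 Y \frac{1}{2 Y} = 1$)
$b{\left(Z{\left(-3 \right)} \right)} - 4564 = 1 - 4564 = -4563$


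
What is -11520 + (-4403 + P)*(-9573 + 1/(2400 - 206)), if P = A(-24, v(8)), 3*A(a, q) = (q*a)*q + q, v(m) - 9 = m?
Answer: 211337899984/3291 ≈ 6.4217e+7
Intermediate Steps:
v(m) = 9 + m
A(a, q) = q/3 + a*q²/3 (A(a, q) = ((q*a)*q + q)/3 = ((a*q)*q + q)/3 = (a*q² + q)/3 = (q + a*q²)/3 = q/3 + a*q²/3)
P = -6919/3 (P = (9 + 8)*(1 - 24*(9 + 8))/3 = (⅓)*17*(1 - 24*17) = (⅓)*17*(1 - 408) = (⅓)*17*(-407) = -6919/3 ≈ -2306.3)
-11520 + (-4403 + P)*(-9573 + 1/(2400 - 206)) = -11520 + (-4403 - 6919/3)*(-9573 + 1/(2400 - 206)) = -11520 - 20128*(-9573 + 1/2194)/3 = -11520 - 20128/3*(-21003161/2194) = -11520 + 211375812304/3291 = 211337899984/3291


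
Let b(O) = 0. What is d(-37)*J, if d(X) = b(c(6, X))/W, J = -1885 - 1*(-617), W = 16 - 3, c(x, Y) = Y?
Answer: 0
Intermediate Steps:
W = 13
J = -1268 (J = -1885 + 617 = -1268)
d(X) = 0 (d(X) = 0/13 = 0*(1/13) = 0)
d(-37)*J = 0*(-1268) = 0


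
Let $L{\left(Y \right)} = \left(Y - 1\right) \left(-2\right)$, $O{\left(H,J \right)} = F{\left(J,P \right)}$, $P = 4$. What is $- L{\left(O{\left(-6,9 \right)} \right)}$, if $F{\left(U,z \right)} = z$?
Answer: $6$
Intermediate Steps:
$O{\left(H,J \right)} = 4$
$L{\left(Y \right)} = 2 - 2 Y$ ($L{\left(Y \right)} = \left(-1 + Y\right) \left(-2\right) = 2 - 2 Y$)
$- L{\left(O{\left(-6,9 \right)} \right)} = - (2 - 8) = \left(-1\right) \left(-6\right) = 6$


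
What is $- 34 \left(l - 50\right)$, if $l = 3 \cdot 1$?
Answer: $1598$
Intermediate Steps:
$l = 3$
$- 34 \left(l - 50\right) = - 34 \left(3 - 50\right) = \left(-34\right) \left(-47\right) = 1598$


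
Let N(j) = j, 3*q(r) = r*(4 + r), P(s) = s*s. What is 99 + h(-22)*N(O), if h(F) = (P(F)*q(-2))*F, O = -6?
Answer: -85085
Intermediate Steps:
P(s) = s²
q(r) = r*(4 + r)/3 (q(r) = (r*(4 + r))/3 = r*(4 + r)/3)
h(F) = -4*F³/3 (h(F) = (F²*((⅓)*(-2)*(4 - 2)))*F = (F²*((⅓)*(-2)*2))*F = (F²*(-4/3))*F = (-4*F²/3)*F = -4*F³/3)
99 + h(-22)*N(O) = 99 - 4/3*(-22)³*(-6) = 99 - 4/3*(-10648)*(-6) = 99 + (42592/3)*(-6) = 99 - 85184 = -85085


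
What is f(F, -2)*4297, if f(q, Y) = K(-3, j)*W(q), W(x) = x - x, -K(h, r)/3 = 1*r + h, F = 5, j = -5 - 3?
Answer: 0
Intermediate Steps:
j = -8
K(h, r) = -3*h - 3*r (K(h, r) = -3*(1*r + h) = -3*(r + h) = -3*(h + r) = -3*h - 3*r)
W(x) = 0
f(q, Y) = 0 (f(q, Y) = (-3*(-3) - 3*(-8))*0 = (9 + 24)*0 = 33*0 = 0)
f(F, -2)*4297 = 0*4297 = 0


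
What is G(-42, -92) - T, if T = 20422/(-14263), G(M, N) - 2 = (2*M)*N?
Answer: 110273412/14263 ≈ 7731.4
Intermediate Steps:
G(M, N) = 2 + 2*M*N (G(M, N) = 2 + (2*M)*N = 2 + 2*M*N)
T = -20422/14263 (T = 20422*(-1/14263) = -20422/14263 ≈ -1.4318)
G(-42, -92) - T = (2 + 2*(-42)*(-92)) - 1*(-20422/14263) = (2 + 7728) + 20422/14263 = 7730 + 20422/14263 = 110273412/14263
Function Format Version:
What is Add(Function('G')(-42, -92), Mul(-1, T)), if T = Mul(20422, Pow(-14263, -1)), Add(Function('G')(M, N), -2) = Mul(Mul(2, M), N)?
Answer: Rational(110273412, 14263) ≈ 7731.4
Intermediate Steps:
Function('G')(M, N) = Add(2, Mul(2, M, N)) (Function('G')(M, N) = Add(2, Mul(Mul(2, M), N)) = Add(2, Mul(2, M, N)))
T = Rational(-20422, 14263) (T = Mul(20422, Rational(-1, 14263)) = Rational(-20422, 14263) ≈ -1.4318)
Add(Function('G')(-42, -92), Mul(-1, T)) = Add(Add(2, Mul(2, -42, -92)), Mul(-1, Rational(-20422, 14263))) = Add(Add(2, 7728), Rational(20422, 14263)) = Add(7730, Rational(20422, 14263)) = Rational(110273412, 14263)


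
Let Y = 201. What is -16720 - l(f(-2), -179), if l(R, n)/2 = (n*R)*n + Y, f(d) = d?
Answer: 111042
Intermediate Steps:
l(R, n) = 402 + 2*R*n**2 (l(R, n) = 2*((n*R)*n + 201) = 2*((R*n)*n + 201) = 2*(R*n**2 + 201) = 2*(201 + R*n**2) = 402 + 2*R*n**2)
-16720 - l(f(-2), -179) = -16720 - (402 + 2*(-2)*(-179)**2) = -16720 - (402 + 2*(-2)*32041) = -16720 - (402 - 128164) = -16720 - 1*(-127762) = -16720 + 127762 = 111042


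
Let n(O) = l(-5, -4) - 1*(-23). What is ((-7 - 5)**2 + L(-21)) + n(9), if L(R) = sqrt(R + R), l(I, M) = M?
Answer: 163 + I*sqrt(42) ≈ 163.0 + 6.4807*I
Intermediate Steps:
L(R) = sqrt(2)*sqrt(R) (L(R) = sqrt(2*R) = sqrt(2)*sqrt(R))
n(O) = 19 (n(O) = -4 - 1*(-23) = -4 + 23 = 19)
((-7 - 5)**2 + L(-21)) + n(9) = ((-7 - 5)**2 + sqrt(2)*sqrt(-21)) + 19 = ((-12)**2 + sqrt(2)*(I*sqrt(21))) + 19 = (144 + I*sqrt(42)) + 19 = 163 + I*sqrt(42)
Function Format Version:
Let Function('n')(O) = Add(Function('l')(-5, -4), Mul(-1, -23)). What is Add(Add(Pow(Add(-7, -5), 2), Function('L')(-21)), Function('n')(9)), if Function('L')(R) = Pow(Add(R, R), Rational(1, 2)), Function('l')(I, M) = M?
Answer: Add(163, Mul(I, Pow(42, Rational(1, 2)))) ≈ Add(163.00, Mul(6.4807, I))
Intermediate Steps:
Function('L')(R) = Mul(Pow(2, Rational(1, 2)), Pow(R, Rational(1, 2))) (Function('L')(R) = Pow(Mul(2, R), Rational(1, 2)) = Mul(Pow(2, Rational(1, 2)), Pow(R, Rational(1, 2))))
Function('n')(O) = 19 (Function('n')(O) = Add(-4, Mul(-1, -23)) = Add(-4, 23) = 19)
Add(Add(Pow(Add(-7, -5), 2), Function('L')(-21)), Function('n')(9)) = Add(Add(Pow(Add(-7, -5), 2), Mul(Pow(2, Rational(1, 2)), Pow(-21, Rational(1, 2)))), 19) = Add(Add(Pow(-12, 2), Mul(Pow(2, Rational(1, 2)), Mul(I, Pow(21, Rational(1, 2))))), 19) = Add(Add(144, Mul(I, Pow(42, Rational(1, 2)))), 19) = Add(163, Mul(I, Pow(42, Rational(1, 2))))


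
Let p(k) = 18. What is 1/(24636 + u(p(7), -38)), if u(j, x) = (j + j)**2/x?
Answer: 19/467436 ≈ 4.0647e-5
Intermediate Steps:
u(j, x) = 4*j**2/x (u(j, x) = (2*j)**2/x = (4*j**2)/x = 4*j**2/x)
1/(24636 + u(p(7), -38)) = 1/(24636 + 4*18**2/(-38)) = 1/(24636 + 4*324*(-1/38)) = 1/(24636 - 648/19) = 1/(467436/19) = 19/467436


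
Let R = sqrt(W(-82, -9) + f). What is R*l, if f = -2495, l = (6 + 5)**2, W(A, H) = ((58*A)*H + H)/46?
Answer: 605*I*sqrt(132434)/46 ≈ 4786.3*I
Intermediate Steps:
W(A, H) = H/46 + 29*A*H/23 (W(A, H) = (58*A*H + H)*(1/46) = (H + 58*A*H)*(1/46) = H/46 + 29*A*H/23)
l = 121 (l = 11**2 = 121)
R = 5*I*sqrt(132434)/46 (R = sqrt((1/46)*(-9)*(1 + 58*(-82)) - 2495) = sqrt((1/46)*(-9)*(1 - 4756) - 2495) = sqrt((1/46)*(-9)*(-4755) - 2495) = sqrt(42795/46 - 2495) = sqrt(-71975/46) = 5*I*sqrt(132434)/46 ≈ 39.556*I)
R*l = (5*I*sqrt(132434)/46)*121 = 605*I*sqrt(132434)/46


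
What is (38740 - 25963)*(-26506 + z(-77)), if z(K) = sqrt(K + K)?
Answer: -338667162 + 12777*I*sqrt(154) ≈ -3.3867e+8 + 1.5856e+5*I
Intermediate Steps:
z(K) = sqrt(2)*sqrt(K) (z(K) = sqrt(2*K) = sqrt(2)*sqrt(K))
(38740 - 25963)*(-26506 + z(-77)) = (38740 - 25963)*(-26506 + sqrt(2)*sqrt(-77)) = 12777*(-26506 + sqrt(2)*(I*sqrt(77))) = 12777*(-26506 + I*sqrt(154)) = -338667162 + 12777*I*sqrt(154)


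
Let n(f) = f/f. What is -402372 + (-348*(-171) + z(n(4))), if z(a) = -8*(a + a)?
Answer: -342880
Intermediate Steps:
n(f) = 1
z(a) = -16*a
-402372 + (-348*(-171) + z(n(4))) = -402372 + (-348*(-171) - 16*1) = -402372 + (59508 - 16) = -402372 + 59492 = -342880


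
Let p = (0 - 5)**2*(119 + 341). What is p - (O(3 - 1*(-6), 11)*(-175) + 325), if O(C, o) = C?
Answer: 12750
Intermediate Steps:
p = 11500 (p = (-5)**2*460 = 25*460 = 11500)
p - (O(3 - 1*(-6), 11)*(-175) + 325) = 11500 - ((3 - 1*(-6))*(-175) + 325) = 11500 - ((3 + 6)*(-175) + 325) = 11500 - (9*(-175) + 325) = 11500 - (-1575 + 325) = 11500 - 1*(-1250) = 11500 + 1250 = 12750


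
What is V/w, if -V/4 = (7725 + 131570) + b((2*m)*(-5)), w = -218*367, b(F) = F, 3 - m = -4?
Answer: 278450/40003 ≈ 6.9607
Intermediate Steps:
m = 7 (m = 3 - 1*(-4) = 3 + 4 = 7)
w = -80006
V = -556900 (V = -4*((7725 + 131570) + (2*7)*(-5)) = -4*(139295 + 14*(-5)) = -4*(139295 - 70) = -4*139225 = -556900)
V/w = -556900/(-80006) = -556900*(-1/80006) = 278450/40003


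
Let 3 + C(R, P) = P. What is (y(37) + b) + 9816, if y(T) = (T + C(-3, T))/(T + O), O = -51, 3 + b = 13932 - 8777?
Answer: 209481/14 ≈ 14963.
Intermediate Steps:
C(R, P) = -3 + P
b = 5152 (b = -3 + (13932 - 8777) = -3 + 5155 = 5152)
y(T) = (-3 + 2*T)/(-51 + T) (y(T) = (T + (-3 + T))/(T - 51) = (-3 + 2*T)/(-51 + T))
(y(37) + b) + 9816 = ((-3 + 2*37)/(-51 + 37) + 5152) + 9816 = ((-3 + 74)/(-14) + 5152) + 9816 = (-1/14*71 + 5152) + 9816 = (-71/14 + 5152) + 9816 = 72057/14 + 9816 = 209481/14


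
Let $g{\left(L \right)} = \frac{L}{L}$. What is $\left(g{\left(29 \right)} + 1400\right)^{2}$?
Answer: $1962801$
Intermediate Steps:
$g{\left(L \right)} = 1$
$\left(g{\left(29 \right)} + 1400\right)^{2} = \left(1 + 1400\right)^{2} = 1401^{2} = 1962801$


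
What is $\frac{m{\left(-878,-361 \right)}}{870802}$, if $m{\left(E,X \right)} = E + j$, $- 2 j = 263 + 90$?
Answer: $- \frac{2109}{1741604} \approx -0.001211$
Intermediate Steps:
$j = - \frac{353}{2}$ ($j = - \frac{263 + 90}{2} = \left(- \frac{1}{2}\right) 353 = - \frac{353}{2} \approx -176.5$)
$m{\left(E,X \right)} = - \frac{353}{2} + E$ ($m{\left(E,X \right)} = E - \frac{353}{2} = - \frac{353}{2} + E$)
$\frac{m{\left(-878,-361 \right)}}{870802} = \frac{- \frac{353}{2} - 878}{870802} = \left(- \frac{2109}{2}\right) \frac{1}{870802} = - \frac{2109}{1741604}$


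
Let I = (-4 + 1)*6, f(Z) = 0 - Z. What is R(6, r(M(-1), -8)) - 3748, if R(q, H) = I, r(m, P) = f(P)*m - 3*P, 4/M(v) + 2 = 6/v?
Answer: -3766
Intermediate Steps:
f(Z) = -Z
I = -18 (I = -3*6 = -18)
M(v) = 4/(-2 + 6/v)
r(m, P) = -3*P - P*m (r(m, P) = (-P)*m - 3*P = -P*m - 3*P = -3*P - P*m)
R(q, H) = -18
R(6, r(M(-1), -8)) - 3748 = -18 - 3748 = -3766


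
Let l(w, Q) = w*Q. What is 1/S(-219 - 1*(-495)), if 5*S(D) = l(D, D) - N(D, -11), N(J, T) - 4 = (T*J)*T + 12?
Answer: 5/42764 ≈ 0.00011692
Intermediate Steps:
N(J, T) = 16 + J*T**2 (N(J, T) = 4 + ((T*J)*T + 12) = 4 + ((J*T)*T + 12) = 4 + (J*T**2 + 12) = 4 + (12 + J*T**2) = 16 + J*T**2)
l(w, Q) = Q*w
S(D) = -16/5 - 121*D/5 + D**2/5 (S(D) = (D*D - (16 + D*(-11)**2))/5 = (D**2 - (16 + D*121))/5 = (D**2 - (16 + 121*D))/5 = (D**2 + (-16 - 121*D))/5 = (-16 + D**2 - 121*D)/5 = -16/5 - 121*D/5 + D**2/5)
1/S(-219 - 1*(-495)) = 1/(-16/5 - 121*(-219 - 1*(-495))/5 + (-219 - 1*(-495))**2/5) = 1/(-16/5 - 121*(-219 + 495)/5 + (-219 + 495)**2/5) = 1/(-16/5 - 121/5*276 + (1/5)*276**2) = 1/(-16/5 - 33396/5 + (1/5)*76176) = 1/(-16/5 - 33396/5 + 76176/5) = 1/(42764/5) = 5/42764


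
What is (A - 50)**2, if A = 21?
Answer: 841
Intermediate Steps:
(A - 50)**2 = (21 - 50)**2 = (-29)**2 = 841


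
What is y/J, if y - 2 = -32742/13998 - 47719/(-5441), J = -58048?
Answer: -26756149/184213194736 ≈ -0.00014525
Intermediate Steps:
y = 107024596/12693853 (y = 2 + (-32742/13998 - 47719/(-5441)) = 2 + (-32742*1/13998 - 47719*(-1/5441)) = 2 + (-5457/2333 + 47719/5441) = 2 + 81636890/12693853 = 107024596/12693853 ≈ 8.4312)
y/J = (107024596/12693853)/(-58048) = (107024596/12693853)*(-1/58048) = -26756149/184213194736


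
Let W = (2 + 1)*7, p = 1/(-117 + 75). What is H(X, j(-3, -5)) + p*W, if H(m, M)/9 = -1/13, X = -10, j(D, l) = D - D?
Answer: -31/26 ≈ -1.1923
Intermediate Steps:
j(D, l) = 0
H(m, M) = -9/13 (H(m, M) = 9*(-1/13) = -9/13)
p = -1/42 (p = 1/(-42) = -1/42 ≈ -0.023810)
W = 21 (W = 3*7 = 21)
H(X, j(-3, -5)) + p*W = -9/13 - 1/42*21 = -9/13 - 1/2 = -31/26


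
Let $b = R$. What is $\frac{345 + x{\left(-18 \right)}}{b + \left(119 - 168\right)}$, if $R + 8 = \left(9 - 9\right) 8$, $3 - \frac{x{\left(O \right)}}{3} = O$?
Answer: $- \frac{136}{19} \approx -7.1579$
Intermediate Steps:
$x{\left(O \right)} = 9 - 3 O$
$R = -8$ ($R = -8 + \left(9 - 9\right) 8 = -8 + 0 \cdot 8 = -8 + 0 = -8$)
$b = -8$
$\frac{345 + x{\left(-18 \right)}}{b + \left(119 - 168\right)} = \frac{345 + \left(9 - -54\right)}{-8 + \left(119 - 168\right)} = \frac{345 + \left(9 + 54\right)}{-8 + \left(119 - 168\right)} = \frac{345 + 63}{-8 - 49} = \frac{408}{-57} = 408 \left(- \frac{1}{57}\right) = - \frac{136}{19}$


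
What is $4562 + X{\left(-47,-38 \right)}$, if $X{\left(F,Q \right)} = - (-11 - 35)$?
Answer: $4608$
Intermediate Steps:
$X{\left(F,Q \right)} = 46$ ($X{\left(F,Q \right)} = - (-11 - 35) = \left(-1\right) \left(-46\right) = 46$)
$4562 + X{\left(-47,-38 \right)} = 4562 + 46 = 4608$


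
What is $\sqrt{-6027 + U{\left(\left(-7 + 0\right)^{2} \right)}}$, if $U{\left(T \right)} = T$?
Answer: $7 i \sqrt{122} \approx 77.318 i$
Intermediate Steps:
$\sqrt{-6027 + U{\left(\left(-7 + 0\right)^{2} \right)}} = \sqrt{-6027 + \left(-7 + 0\right)^{2}} = \sqrt{-6027 + \left(-7\right)^{2}} = \sqrt{-6027 + 49} = \sqrt{-5978} = 7 i \sqrt{122}$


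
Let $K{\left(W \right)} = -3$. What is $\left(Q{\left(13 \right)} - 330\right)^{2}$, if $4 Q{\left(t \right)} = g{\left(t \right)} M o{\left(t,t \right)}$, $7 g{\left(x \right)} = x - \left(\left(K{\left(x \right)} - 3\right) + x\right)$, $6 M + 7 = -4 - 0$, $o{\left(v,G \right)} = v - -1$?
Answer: $\frac{450241}{4} \approx 1.1256 \cdot 10^{5}$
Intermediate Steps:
$o{\left(v,G \right)} = 1 + v$ ($o{\left(v,G \right)} = v + 1 = 1 + v$)
$M = - \frac{11}{6}$ ($M = - \frac{7}{6} + \frac{-4 - 0}{6} = - \frac{7}{6} + \frac{-4 + 0}{6} = - \frac{7}{6} + \frac{1}{6} \left(-4\right) = - \frac{7}{6} - \frac{2}{3} = - \frac{11}{6} \approx -1.8333$)
$g{\left(x \right)} = \frac{6}{7}$ ($g{\left(x \right)} = \frac{x - \left(\left(-3 - 3\right) + x\right)}{7} = \frac{x - \left(-6 + x\right)}{7} = \frac{1}{7} \cdot 6 = \frac{6}{7}$)
$Q{\left(t \right)} = - \frac{11}{28} - \frac{11 t}{28}$ ($Q{\left(t \right)} = \frac{\frac{6}{7} \left(- \frac{11}{6}\right) \left(1 + t\right)}{4} = \frac{\left(- \frac{11}{7}\right) \left(1 + t\right)}{4} = \frac{- \frac{11}{7} - \frac{11 t}{7}}{4} = - \frac{11}{28} - \frac{11 t}{28}$)
$\left(Q{\left(13 \right)} - 330\right)^{2} = \left(\left(- \frac{11}{28} - \frac{143}{28}\right) - 330\right)^{2} = \left(- \frac{11}{2} - 330\right)^{2} = \left(- \frac{671}{2}\right)^{2} = \frac{450241}{4}$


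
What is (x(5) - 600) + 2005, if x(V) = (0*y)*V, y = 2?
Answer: 1405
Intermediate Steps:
x(V) = 0 (x(V) = (0*2)*V = 0*V = 0)
(x(5) - 600) + 2005 = (0 - 600) + 2005 = -600 + 2005 = 1405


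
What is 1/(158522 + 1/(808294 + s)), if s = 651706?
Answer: 1460000/231442120001 ≈ 6.3083e-6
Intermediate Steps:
1/(158522 + 1/(808294 + s)) = 1/(158522 + 1/(808294 + 651706)) = 1/(158522 + 1/1460000) = 1/(231442120001/1460000) = 1460000/231442120001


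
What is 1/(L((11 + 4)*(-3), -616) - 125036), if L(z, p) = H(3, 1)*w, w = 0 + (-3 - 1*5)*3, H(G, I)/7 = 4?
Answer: -1/125708 ≈ -7.9549e-6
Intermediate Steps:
H(G, I) = 28 (H(G, I) = 7*4 = 28)
w = -24 (w = 0 + (-3 - 5)*3 = 0 - 8*3 = 0 - 24 = -24)
L(z, p) = -672 (L(z, p) = 28*(-24) = -672)
1/(L((11 + 4)*(-3), -616) - 125036) = 1/(-672 - 125036) = 1/(-125708) = -1/125708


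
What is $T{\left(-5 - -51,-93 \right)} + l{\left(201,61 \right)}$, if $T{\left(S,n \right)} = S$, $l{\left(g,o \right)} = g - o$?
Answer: $186$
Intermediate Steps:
$T{\left(-5 - -51,-93 \right)} + l{\left(201,61 \right)} = \left(-5 - -51\right) + \left(201 - 61\right) = \left(-5 + 51\right) + \left(201 - 61\right) = 46 + 140 = 186$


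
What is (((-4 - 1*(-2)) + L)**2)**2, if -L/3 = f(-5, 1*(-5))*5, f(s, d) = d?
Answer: 28398241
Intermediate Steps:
L = 75 (L = -3*1*(-5)*5 = -(-15)*5 = -3*(-25) = 75)
(((-4 - 1*(-2)) + L)**2)**2 = (((-4 - 1*(-2)) + 75)**2)**2 = (((-4 + 2) + 75)**2)**2 = ((-2 + 75)**2)**2 = (73**2)**2 = 5329**2 = 28398241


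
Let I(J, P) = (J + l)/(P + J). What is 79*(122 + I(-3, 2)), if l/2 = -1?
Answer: 10033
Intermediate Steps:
l = -2 (l = 2*(-1) = -2)
I(J, P) = (-2 + J)/(J + P) (I(J, P) = (J - 2)/(P + J) = (-2 + J)/(J + P))
79*(122 + I(-3, 2)) = 79*(122 + (-2 - 3)/(-3 + 2)) = 79*(122 - 5/(-1)) = 79*(122 - 1*(-5)) = 79*(122 + 5) = 79*127 = 10033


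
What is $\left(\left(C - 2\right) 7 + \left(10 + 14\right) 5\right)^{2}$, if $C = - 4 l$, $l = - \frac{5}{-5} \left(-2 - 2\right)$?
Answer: $47524$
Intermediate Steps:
$l = -4$ ($l = \left(-5\right) \left(- \frac{1}{5}\right) \left(-4\right) = 1 \left(-4\right) = -4$)
$C = 16$ ($C = \left(-4\right) \left(-4\right) = 16$)
$\left(\left(C - 2\right) 7 + \left(10 + 14\right) 5\right)^{2} = \left(\left(16 - 2\right) 7 + \left(10 + 14\right) 5\right)^{2} = \left(14 \cdot 7 + 24 \cdot 5\right)^{2} = \left(98 + 120\right)^{2} = 218^{2} = 47524$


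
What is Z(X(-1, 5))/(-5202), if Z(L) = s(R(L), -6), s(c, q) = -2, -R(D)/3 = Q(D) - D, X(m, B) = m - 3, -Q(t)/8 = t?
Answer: 1/2601 ≈ 0.00038447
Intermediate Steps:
Q(t) = -8*t
X(m, B) = -3 + m
R(D) = 27*D (R(D) = -3*(-8*D - D) = -(-27)*D = 27*D)
Z(L) = -2
Z(X(-1, 5))/(-5202) = -2/(-5202) = -2*(-1/5202) = 1/2601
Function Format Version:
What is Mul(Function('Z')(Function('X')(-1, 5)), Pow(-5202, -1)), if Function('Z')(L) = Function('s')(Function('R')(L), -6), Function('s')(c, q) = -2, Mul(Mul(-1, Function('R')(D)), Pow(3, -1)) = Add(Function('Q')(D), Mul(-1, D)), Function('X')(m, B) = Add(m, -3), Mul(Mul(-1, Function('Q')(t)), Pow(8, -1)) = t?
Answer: Rational(1, 2601) ≈ 0.00038447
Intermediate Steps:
Function('Q')(t) = Mul(-8, t)
Function('X')(m, B) = Add(-3, m)
Function('R')(D) = Mul(27, D) (Function('R')(D) = Mul(-3, Add(Mul(-8, D), Mul(-1, D))) = Mul(-3, Mul(-9, D)) = Mul(27, D))
Function('Z')(L) = -2
Mul(Function('Z')(Function('X')(-1, 5)), Pow(-5202, -1)) = Mul(-2, Pow(-5202, -1)) = Mul(-2, Rational(-1, 5202)) = Rational(1, 2601)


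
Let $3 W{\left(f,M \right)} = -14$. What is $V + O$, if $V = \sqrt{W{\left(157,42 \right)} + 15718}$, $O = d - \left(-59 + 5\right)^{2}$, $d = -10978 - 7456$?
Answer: $-21350 + \frac{2 \sqrt{35355}}{3} \approx -21225.0$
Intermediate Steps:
$W{\left(f,M \right)} = - \frac{14}{3}$ ($W{\left(f,M \right)} = \frac{1}{3} \left(-14\right) = - \frac{14}{3}$)
$d = -18434$
$O = -21350$ ($O = -18434 - \left(-59 + 5\right)^{2} = -18434 - \left(-54\right)^{2} = -18434 - 2916 = -21350$)
$V = \frac{2 \sqrt{35355}}{3}$ ($V = \sqrt{- \frac{14}{3} + 15718} = \sqrt{\frac{47140}{3}} = \frac{2 \sqrt{35355}}{3} \approx 125.35$)
$V + O = \frac{2 \sqrt{35355}}{3} - 21350 = -21350 + \frac{2 \sqrt{35355}}{3}$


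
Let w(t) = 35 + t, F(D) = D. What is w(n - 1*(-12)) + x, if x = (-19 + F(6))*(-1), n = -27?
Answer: 33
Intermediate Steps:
x = 13 (x = (-19 + 6)*(-1) = -13*(-1) = 13)
w(n - 1*(-12)) + x = (35 + (-27 - 1*(-12))) + 13 = (35 + (-27 + 12)) + 13 = (35 - 15) + 13 = 20 + 13 = 33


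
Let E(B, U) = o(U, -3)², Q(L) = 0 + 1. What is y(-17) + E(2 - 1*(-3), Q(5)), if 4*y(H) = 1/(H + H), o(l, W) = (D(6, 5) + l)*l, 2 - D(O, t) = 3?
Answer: -1/136 ≈ -0.0073529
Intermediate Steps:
Q(L) = 1
D(O, t) = -1 (D(O, t) = 2 - 1*3 = 2 - 3 = -1)
o(l, W) = l*(-1 + l) (o(l, W) = (-1 + l)*l = l*(-1 + l))
y(H) = 1/(8*H) (y(H) = 1/(4*(H + H)) = 1/(4*((2*H))) = (1/(2*H))/4 = 1/(8*H))
E(B, U) = U²*(-1 + U)² (E(B, U) = (U*(-1 + U))² = U²*(-1 + U)²)
y(-17) + E(2 - 1*(-3), Q(5)) = (⅛)/(-17) + 1²*(-1 + 1)² = (⅛)*(-1/17) + 1*0² = -1/136 + 1*0 = -1/136 + 0 = -1/136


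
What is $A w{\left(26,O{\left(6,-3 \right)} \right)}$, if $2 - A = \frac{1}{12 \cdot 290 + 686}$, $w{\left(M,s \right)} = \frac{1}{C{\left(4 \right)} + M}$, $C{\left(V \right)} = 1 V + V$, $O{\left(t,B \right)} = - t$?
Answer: $\frac{8331}{141644} \approx 0.058816$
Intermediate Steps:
$C{\left(V \right)} = 2 V$ ($C{\left(V \right)} = V + V = 2 V$)
$w{\left(M,s \right)} = \frac{1}{8 + M}$ ($w{\left(M,s \right)} = \frac{1}{2 \cdot 4 + M} = \frac{1}{8 + M}$)
$A = \frac{8331}{4166}$ ($A = 2 - \frac{1}{12 \cdot 290 + 686} = 2 - \frac{1}{3480 + 686} = 2 - \frac{1}{4166} = \frac{8331}{4166} \approx 1.9998$)
$A w{\left(26,O{\left(6,-3 \right)} \right)} = \frac{8331}{4166 \left(8 + 26\right)} = \frac{8331}{4166 \cdot 34} = \frac{8331}{4166} \cdot \frac{1}{34} = \frac{8331}{141644}$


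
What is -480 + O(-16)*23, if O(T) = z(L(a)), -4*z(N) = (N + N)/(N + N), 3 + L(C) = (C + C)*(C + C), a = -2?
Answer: -1943/4 ≈ -485.75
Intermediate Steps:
L(C) = -3 + 4*C² (L(C) = -3 + (C + C)*(C + C) = -3 + (2*C)*(2*C) = -3 + 4*C²)
z(N) = -¼ (z(N) = -(N + N)/(4*(N + N)) = -2*N/(4*(2*N)) = -2*N*1/(2*N)/4 = -¼*1 = -¼)
O(T) = -¼
-480 + O(-16)*23 = -480 - ¼*23 = -480 - 23/4 = -1943/4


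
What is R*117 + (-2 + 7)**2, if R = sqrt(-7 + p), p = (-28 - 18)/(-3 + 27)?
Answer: 25 + 39*I*sqrt(321)/2 ≈ 25.0 + 349.37*I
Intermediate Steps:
p = -23/12 (p = -46/24 = -46*1/24 = -23/12 ≈ -1.9167)
R = I*sqrt(321)/6 (R = sqrt(-7 - 23/12) = sqrt(-107/12) = I*sqrt(321)/6 ≈ 2.9861*I)
R*117 + (-2 + 7)**2 = (I*sqrt(321)/6)*117 + (-2 + 7)**2 = 39*I*sqrt(321)/2 + 5**2 = 39*I*sqrt(321)/2 + 25 = 25 + 39*I*sqrt(321)/2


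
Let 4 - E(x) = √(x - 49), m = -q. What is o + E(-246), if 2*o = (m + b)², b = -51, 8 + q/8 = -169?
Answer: 1863233/2 - I*√295 ≈ 9.3162e+5 - 17.176*I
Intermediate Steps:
q = -1416 (q = -64 + 8*(-169) = -64 - 1352 = -1416)
m = 1416 (m = -1*(-1416) = 1416)
E(x) = 4 - √(-49 + x) (E(x) = 4 - √(x - 49) = 4 - √(-49 + x))
o = 1863225/2 (o = (1416 - 51)²/2 = (½)*1365² = (½)*1863225 = 1863225/2 ≈ 9.3161e+5)
o + E(-246) = 1863225/2 + (4 - √(-49 - 246)) = 1863225/2 + (4 - √(-295)) = 1863225/2 + (4 - I*√295) = 1863233/2 - I*√295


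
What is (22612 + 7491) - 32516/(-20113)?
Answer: 605494155/20113 ≈ 30105.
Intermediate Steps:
(22612 + 7491) - 32516/(-20113) = 30103 - 32516*(-1/20113) = 30103 + 32516/20113 = 605494155/20113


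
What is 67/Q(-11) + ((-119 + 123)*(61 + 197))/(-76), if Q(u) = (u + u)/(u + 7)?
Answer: -292/209 ≈ -1.3971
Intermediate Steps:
Q(u) = 2*u/(7 + u) (Q(u) = (2*u)/(7 + u) = 2*u/(7 + u))
67/Q(-11) + ((-119 + 123)*(61 + 197))/(-76) = 67/((2*(-11)/(7 - 11))) + ((-119 + 123)*(61 + 197))/(-76) = 67/((2*(-11)/(-4))) + (4*258)*(-1/76) = 67/((2*(-11)*(-¼))) + 1032*(-1/76) = 67/(11/2) - 258/19 = 67*(2/11) - 258/19 = 134/11 - 258/19 = -292/209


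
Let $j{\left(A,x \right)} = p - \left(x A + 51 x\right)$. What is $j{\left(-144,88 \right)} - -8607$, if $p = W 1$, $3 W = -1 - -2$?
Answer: $\frac{50374}{3} \approx 16791.0$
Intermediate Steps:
$W = \frac{1}{3}$ ($W = \frac{-1 - -2}{3} = \frac{-1 + 2}{3} = \frac{1}{3} \cdot 1 = \frac{1}{3} \approx 0.33333$)
$p = \frac{1}{3}$ ($p = \frac{1}{3} \cdot 1 = \frac{1}{3} \approx 0.33333$)
$j{\left(A,x \right)} = \frac{1}{3} - 51 x - A x$ ($j{\left(A,x \right)} = \frac{1}{3} - \left(x A + 51 x\right) = \frac{1}{3} - \left(A x + 51 x\right) = \frac{1}{3} - \left(51 x + A x\right) = \frac{1}{3} - 51 x - A x$)
$j{\left(-144,88 \right)} - -8607 = \left(\frac{1}{3} - 4488 - \left(-144\right) 88\right) - -8607 = \left(\frac{1}{3} - 4488 + 12672\right) + 8607 = \frac{24553}{3} + 8607 = \frac{50374}{3}$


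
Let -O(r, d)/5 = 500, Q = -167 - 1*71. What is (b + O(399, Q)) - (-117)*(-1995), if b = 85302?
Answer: -150613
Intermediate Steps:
Q = -238 (Q = -167 - 71 = -238)
O(r, d) = -2500 (O(r, d) = -5*500 = -2500)
(b + O(399, Q)) - (-117)*(-1995) = (85302 - 2500) - (-117)*(-1995) = 82802 - 1*233415 = 82802 - 233415 = -150613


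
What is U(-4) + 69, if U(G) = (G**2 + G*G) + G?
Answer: 97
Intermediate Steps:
U(G) = G + 2*G**2 (U(G) = (G**2 + G**2) + G = 2*G**2 + G = G + 2*G**2)
U(-4) + 69 = -4*(1 + 2*(-4)) + 69 = -4*(1 - 8) + 69 = -4*(-7) + 69 = 28 + 69 = 97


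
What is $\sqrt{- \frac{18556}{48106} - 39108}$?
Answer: $\frac{i \sqrt{22626031770106}}{24053} \approx 197.76 i$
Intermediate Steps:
$\sqrt{- \frac{18556}{48106} - 39108} = \sqrt{\left(-18556\right) \frac{1}{48106} - 39108} = \sqrt{- \frac{9278}{24053} - 39108} = \sqrt{- \frac{940674002}{24053}} = \frac{i \sqrt{22626031770106}}{24053}$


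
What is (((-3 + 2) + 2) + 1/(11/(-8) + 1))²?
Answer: 25/9 ≈ 2.7778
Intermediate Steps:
(((-3 + 2) + 2) + 1/(11/(-8) + 1))² = ((-1 + 2) + 1/(11*(-⅛) + 1))² = (1 + 1/(-11/8 + 1))² = (1 + 1/(-3/8))² = (1 - 8/3)² = (-5/3)² = 25/9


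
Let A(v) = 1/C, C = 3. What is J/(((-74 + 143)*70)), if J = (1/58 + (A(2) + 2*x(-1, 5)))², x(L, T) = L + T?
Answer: 2111209/146233080 ≈ 0.014437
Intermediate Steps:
A(v) = ⅓ (A(v) = 1/3 = ⅓)
J = 2111209/30276 (J = (1/58 + (⅓ + 2*(-1 + 5)))² = (1/58 + (⅓ + 2*4))² = (1/58 + (⅓ + 8))² = (1/58 + 25/3)² = (1453/174)² = 2111209/30276 ≈ 69.732)
J/(((-74 + 143)*70)) = 2111209/(30276*(((-74 + 143)*70))) = 2111209/(30276*((69*70))) = (2111209/30276)/4830 = (2111209/30276)*(1/4830) = 2111209/146233080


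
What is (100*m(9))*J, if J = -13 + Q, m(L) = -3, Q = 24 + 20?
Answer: -9300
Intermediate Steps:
Q = 44
J = 31 (J = -13 + 44 = 31)
(100*m(9))*J = (100*(-3))*31 = -300*31 = -9300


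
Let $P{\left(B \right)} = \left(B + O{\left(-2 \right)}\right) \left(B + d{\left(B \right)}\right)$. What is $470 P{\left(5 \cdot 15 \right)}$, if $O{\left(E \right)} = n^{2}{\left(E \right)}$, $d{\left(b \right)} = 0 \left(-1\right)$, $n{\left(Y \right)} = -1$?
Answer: $2679000$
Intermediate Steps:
$d{\left(b \right)} = 0$
$O{\left(E \right)} = 1$ ($O{\left(E \right)} = \left(-1\right)^{2} = 1$)
$P{\left(B \right)} = B \left(1 + B\right)$ ($P{\left(B \right)} = \left(B + 1\right) \left(B + 0\right) = \left(1 + B\right) B = B \left(1 + B\right)$)
$470 P{\left(5 \cdot 15 \right)} = 470 \cdot 5 \cdot 15 \left(1 + 5 \cdot 15\right) = 470 \cdot 75 \left(1 + 75\right) = 470 \cdot 75 \cdot 76 = 470 \cdot 5700 = 2679000$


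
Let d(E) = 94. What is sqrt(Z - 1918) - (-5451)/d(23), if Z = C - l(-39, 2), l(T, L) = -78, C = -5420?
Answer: 5451/94 + 22*I*sqrt(15) ≈ 57.989 + 85.206*I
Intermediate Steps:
Z = -5342 (Z = -5420 - 1*(-78) = -5420 + 78 = -5342)
sqrt(Z - 1918) - (-5451)/d(23) = sqrt(-5342 - 1918) - (-5451)/94 = sqrt(-7260) - (-5451)/94 = 22*I*sqrt(15) - 1*(-5451/94) = 22*I*sqrt(15) + 5451/94 = 5451/94 + 22*I*sqrt(15)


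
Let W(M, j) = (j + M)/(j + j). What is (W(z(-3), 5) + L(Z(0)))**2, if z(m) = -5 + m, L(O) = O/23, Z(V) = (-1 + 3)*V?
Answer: 9/100 ≈ 0.090000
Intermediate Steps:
Z(V) = 2*V
L(O) = O/23 (L(O) = O*(1/23) = O/23)
W(M, j) = (M + j)/(2*j) (W(M, j) = (M + j)/((2*j)) = (M + j)*(1/(2*j)) = (M + j)/(2*j))
(W(z(-3), 5) + L(Z(0)))**2 = ((1/2)*((-5 - 3) + 5)/5 + (2*0)/23)**2 = ((1/2)*(1/5)*(-8 + 5) + (1/23)*0)**2 = ((1/2)*(1/5)*(-3) + 0)**2 = (-3/10 + 0)**2 = (-3/10)**2 = 9/100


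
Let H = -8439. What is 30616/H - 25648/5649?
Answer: -18542536/2270091 ≈ -8.1682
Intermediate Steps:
30616/H - 25648/5649 = 30616/(-8439) - 25648/5649 = 30616*(-1/8439) - 25648*1/5649 = -30616/8439 - 3664/807 = -18542536/2270091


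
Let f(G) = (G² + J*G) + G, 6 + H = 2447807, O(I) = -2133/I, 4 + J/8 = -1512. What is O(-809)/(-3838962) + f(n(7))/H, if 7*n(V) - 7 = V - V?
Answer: -12555061669347/2534061717750886 ≈ -0.0049545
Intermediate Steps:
J = -12128 (J = -32 + 8*(-1512) = -32 - 12096 = -12128)
H = 2447801 (H = -6 + 2447807 = 2447801)
n(V) = 1 (n(V) = 1 + (V - V)/7 = 1 + (⅐)*0 = 1 + 0 = 1)
f(G) = G² - 12127*G (f(G) = (G² - 12128*G) + G = G² - 12127*G)
O(-809)/(-3838962) + f(n(7))/H = -2133/(-809)/(-3838962) + (1*(-12127 + 1))/2447801 = -2133*(-1/809)*(-1/3838962) + (1*(-12126))*(1/2447801) = (2133/809)*(-1/3838962) - 12126*1/2447801 = -711/1035240086 - 12126/2447801 = -12555061669347/2534061717750886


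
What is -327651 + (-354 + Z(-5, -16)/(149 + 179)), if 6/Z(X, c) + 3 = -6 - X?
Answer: -215171283/656 ≈ -3.2801e+5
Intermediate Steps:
Z(X, c) = 6/(-9 - X) (Z(X, c) = 6/(-3 + (-6 - X)) = 6/(-9 - X))
-327651 + (-354 + Z(-5, -16)/(149 + 179)) = -327651 + (-354 + (-6/(9 - 5))/(149 + 179)) = -327651 + (-354 + (-6/4)/328) = -327651 + (-354 + (-6*¼)/328) = -327651 + (-354 + (1/328)*(-3/2)) = -327651 + (-354 - 3/656) = -327651 - 232227/656 = -215171283/656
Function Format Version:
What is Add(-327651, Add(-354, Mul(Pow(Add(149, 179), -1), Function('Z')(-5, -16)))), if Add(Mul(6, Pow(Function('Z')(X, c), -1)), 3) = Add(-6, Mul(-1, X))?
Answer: Rational(-215171283, 656) ≈ -3.2801e+5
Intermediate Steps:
Function('Z')(X, c) = Mul(6, Pow(Add(-9, Mul(-1, X)), -1)) (Function('Z')(X, c) = Mul(6, Pow(Add(-3, Add(-6, Mul(-1, X))), -1)) = Mul(6, Pow(Add(-9, Mul(-1, X)), -1)))
Add(-327651, Add(-354, Mul(Pow(Add(149, 179), -1), Function('Z')(-5, -16)))) = Add(-327651, Add(-354, Mul(Pow(Add(149, 179), -1), Mul(-6, Pow(Add(9, -5), -1))))) = Add(-327651, Add(-354, Mul(Pow(328, -1), Mul(-6, Pow(4, -1))))) = Add(-327651, Add(-354, Mul(Rational(1, 328), Mul(-6, Rational(1, 4))))) = Add(-327651, Add(-354, Mul(Rational(1, 328), Rational(-3, 2)))) = Add(-327651, Add(-354, Rational(-3, 656))) = Add(-327651, Rational(-232227, 656)) = Rational(-215171283, 656)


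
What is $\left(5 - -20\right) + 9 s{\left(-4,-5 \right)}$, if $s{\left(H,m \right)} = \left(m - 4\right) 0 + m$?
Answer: $-20$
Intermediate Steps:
$s{\left(H,m \right)} = m$ ($s{\left(H,m \right)} = \left(-4 + m\right) 0 + m = 0 + m = m$)
$\left(5 - -20\right) + 9 s{\left(-4,-5 \right)} = \left(5 - -20\right) + 9 \left(-5\right) = \left(5 + 20\right) - 45 = 25 - 45 = -20$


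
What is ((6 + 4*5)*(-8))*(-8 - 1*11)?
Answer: 3952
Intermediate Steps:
((6 + 4*5)*(-8))*(-8 - 1*11) = ((6 + 20)*(-8))*(-8 - 11) = (26*(-8))*(-19) = -208*(-19) = 3952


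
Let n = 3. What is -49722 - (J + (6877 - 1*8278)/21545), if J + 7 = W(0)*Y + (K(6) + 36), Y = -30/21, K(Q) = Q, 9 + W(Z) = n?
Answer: -7505384848/150815 ≈ -49766.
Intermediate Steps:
W(Z) = -6 (W(Z) = -9 + 3 = -6)
Y = -10/7 (Y = -30/21 = -3*10/21 = -10/7 ≈ -1.4286)
J = 305/7 (J = -7 + (-6*(-10/7) + (6 + 36)) = -7 + (60/7 + 42) = -7 + 354/7 = 305/7 ≈ 43.571)
-49722 - (J + (6877 - 1*8278)/21545) = -49722 - (305/7 + (6877 - 1*8278)/21545) = -49722 - (305/7 + (6877 - 8278)*(1/21545)) = -49722 - (305/7 - 1401*1/21545) = -49722 - (305/7 - 1401/21545) = -49722 - 1*6561418/150815 = -49722 - 6561418/150815 = -7505384848/150815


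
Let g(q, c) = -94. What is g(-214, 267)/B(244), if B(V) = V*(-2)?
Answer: 47/244 ≈ 0.19262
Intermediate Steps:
B(V) = -2*V
g(-214, 267)/B(244) = -94/((-2*244)) = -94/(-488) = -94*(-1/488) = 47/244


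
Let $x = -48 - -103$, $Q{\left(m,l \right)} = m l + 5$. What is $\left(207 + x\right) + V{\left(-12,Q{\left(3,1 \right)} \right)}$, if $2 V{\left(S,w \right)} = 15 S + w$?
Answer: $176$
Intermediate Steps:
$Q{\left(m,l \right)} = 5 + l m$ ($Q{\left(m,l \right)} = l m + 5 = 5 + l m$)
$x = 55$ ($x = -48 + 103 = 55$)
$V{\left(S,w \right)} = \frac{w}{2} + \frac{15 S}{2}$ ($V{\left(S,w \right)} = \frac{15 S + w}{2} = \frac{w + 15 S}{2} = \frac{w}{2} + \frac{15 S}{2}$)
$\left(207 + x\right) + V{\left(-12,Q{\left(3,1 \right)} \right)} = \left(207 + 55\right) + \left(\frac{5 + 1 \cdot 3}{2} + \frac{15}{2} \left(-12\right)\right) = 262 - \left(90 - \frac{5 + 3}{2}\right) = 262 + \left(\frac{1}{2} \cdot 8 - 90\right) = 262 + \left(4 - 90\right) = 262 - 86 = 176$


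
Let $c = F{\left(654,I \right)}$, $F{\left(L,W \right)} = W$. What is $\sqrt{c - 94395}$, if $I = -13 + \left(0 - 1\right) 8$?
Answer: $4 i \sqrt{5901} \approx 307.27 i$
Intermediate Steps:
$I = -21$ ($I = -13 - 8 = -21$)
$c = -21$
$\sqrt{c - 94395} = \sqrt{-21 - 94395} = \sqrt{-94416} = 4 i \sqrt{5901}$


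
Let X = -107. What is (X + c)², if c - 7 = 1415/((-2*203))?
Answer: 1765260225/164836 ≈ 10709.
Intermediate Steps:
c = 1427/406 (c = 7 + 1415/((-2*203)) = 7 + 1415/(-406) = 7 + 1415*(-1/406) = 7 - 1415/406 = 1427/406 ≈ 3.5148)
(X + c)² = (-107 + 1427/406)² = (-42015/406)² = 1765260225/164836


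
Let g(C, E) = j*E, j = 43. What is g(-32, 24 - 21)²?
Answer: 16641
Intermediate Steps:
g(C, E) = 43*E
g(-32, 24 - 21)² = (43*(24 - 21))² = (43*3)² = 129² = 16641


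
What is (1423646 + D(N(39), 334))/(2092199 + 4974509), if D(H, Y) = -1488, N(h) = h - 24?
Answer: 9001/44726 ≈ 0.20125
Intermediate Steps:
N(h) = -24 + h
(1423646 + D(N(39), 334))/(2092199 + 4974509) = (1423646 - 1488)/(2092199 + 4974509) = 1422158/7066708 = 1422158*(1/7066708) = 9001/44726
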